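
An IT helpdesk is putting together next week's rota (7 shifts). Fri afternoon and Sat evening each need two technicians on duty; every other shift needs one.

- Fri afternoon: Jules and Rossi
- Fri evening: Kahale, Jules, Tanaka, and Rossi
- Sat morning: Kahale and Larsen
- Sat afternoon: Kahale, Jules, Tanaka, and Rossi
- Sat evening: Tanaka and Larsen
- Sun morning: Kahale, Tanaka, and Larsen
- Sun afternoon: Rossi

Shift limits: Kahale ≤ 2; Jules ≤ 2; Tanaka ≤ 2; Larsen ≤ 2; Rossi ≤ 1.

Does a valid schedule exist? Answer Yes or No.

Total capacity is 9 and 9 slots are needed, so capacity alone doesn't rule it out.
Shifts {Fri afternoon, Sun afternoon} need 3 worker-slots in total, but the technicians available for any of those shifts (Jules and Rossi) can supply at most 2 among them. So no valid schedule exists.

No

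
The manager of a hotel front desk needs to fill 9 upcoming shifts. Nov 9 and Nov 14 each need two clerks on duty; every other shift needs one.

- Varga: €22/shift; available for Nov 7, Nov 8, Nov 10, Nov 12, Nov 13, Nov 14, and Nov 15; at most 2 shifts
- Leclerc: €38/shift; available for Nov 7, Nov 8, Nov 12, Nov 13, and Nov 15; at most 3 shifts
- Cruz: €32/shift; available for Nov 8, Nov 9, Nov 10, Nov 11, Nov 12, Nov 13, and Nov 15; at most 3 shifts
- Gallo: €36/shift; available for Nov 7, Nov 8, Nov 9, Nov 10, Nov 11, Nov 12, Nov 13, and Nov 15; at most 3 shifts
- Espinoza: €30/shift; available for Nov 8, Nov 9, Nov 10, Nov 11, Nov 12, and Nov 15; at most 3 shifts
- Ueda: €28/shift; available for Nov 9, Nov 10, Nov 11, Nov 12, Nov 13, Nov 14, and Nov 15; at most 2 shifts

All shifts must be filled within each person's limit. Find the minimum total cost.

Nov 14 can only be covered by Varga and Ueda, so that assignment is forced.
Picking the cheapest available clerk for each shift independently would cost €268, but that ignores the shift limits.
An optimal schedule: Nov 7→Varga, Nov 8→Espinoza, Nov 9→Espinoza+Cruz, Nov 10→Espinoza, Nov 11→Ueda, Nov 12→Cruz, Nov 13→Cruz, Nov 14→Varga+Ueda, Nov 15→Gallo.
Total: 22 + 30 + 30 + 32 + 30 + 28 + 32 + 32 + 22 + 28 + 36 = €322.

€322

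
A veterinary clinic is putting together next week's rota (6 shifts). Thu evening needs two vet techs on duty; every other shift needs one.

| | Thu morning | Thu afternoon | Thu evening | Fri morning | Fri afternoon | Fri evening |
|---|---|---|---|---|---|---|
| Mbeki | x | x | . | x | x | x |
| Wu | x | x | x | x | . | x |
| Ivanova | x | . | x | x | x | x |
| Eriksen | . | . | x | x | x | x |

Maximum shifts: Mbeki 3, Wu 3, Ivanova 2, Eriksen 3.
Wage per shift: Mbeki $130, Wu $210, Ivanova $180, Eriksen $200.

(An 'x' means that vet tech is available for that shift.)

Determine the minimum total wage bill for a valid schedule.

$1150

Picking the cheapest available vet tech for each shift independently would cost $1030, but that ignores the shift limits.
An optimal schedule: Thu morning→Mbeki, Thu afternoon→Mbeki, Thu evening→Ivanova+Eriksen, Fri morning→Ivanova, Fri afternoon→Mbeki, Fri evening→Eriksen.
Total: 130 + 130 + 180 + 200 + 180 + 130 + 200 = $1150.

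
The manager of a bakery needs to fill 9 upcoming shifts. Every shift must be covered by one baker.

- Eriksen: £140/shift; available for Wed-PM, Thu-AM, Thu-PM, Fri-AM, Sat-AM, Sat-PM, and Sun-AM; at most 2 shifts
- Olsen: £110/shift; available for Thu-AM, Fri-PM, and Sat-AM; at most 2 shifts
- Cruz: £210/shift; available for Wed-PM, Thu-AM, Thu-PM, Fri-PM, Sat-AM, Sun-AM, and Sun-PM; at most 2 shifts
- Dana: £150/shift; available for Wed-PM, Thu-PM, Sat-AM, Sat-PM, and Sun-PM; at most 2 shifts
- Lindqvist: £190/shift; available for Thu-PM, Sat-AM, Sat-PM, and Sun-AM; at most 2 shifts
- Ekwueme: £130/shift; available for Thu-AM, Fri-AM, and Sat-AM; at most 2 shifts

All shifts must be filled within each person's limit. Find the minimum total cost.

£1250

Picking the cheapest available baker for each shift independently would cost £1170, but that ignores the shift limits.
An optimal schedule: Wed-PM→Eriksen, Thu-AM→Olsen, Thu-PM→Dana, Fri-AM→Ekwueme, Fri-PM→Olsen, Sat-AM→Ekwueme, Sat-PM→Eriksen, Sun-AM→Lindqvist, Sun-PM→Dana.
Total: 140 + 110 + 150 + 130 + 110 + 130 + 140 + 190 + 150 = £1250.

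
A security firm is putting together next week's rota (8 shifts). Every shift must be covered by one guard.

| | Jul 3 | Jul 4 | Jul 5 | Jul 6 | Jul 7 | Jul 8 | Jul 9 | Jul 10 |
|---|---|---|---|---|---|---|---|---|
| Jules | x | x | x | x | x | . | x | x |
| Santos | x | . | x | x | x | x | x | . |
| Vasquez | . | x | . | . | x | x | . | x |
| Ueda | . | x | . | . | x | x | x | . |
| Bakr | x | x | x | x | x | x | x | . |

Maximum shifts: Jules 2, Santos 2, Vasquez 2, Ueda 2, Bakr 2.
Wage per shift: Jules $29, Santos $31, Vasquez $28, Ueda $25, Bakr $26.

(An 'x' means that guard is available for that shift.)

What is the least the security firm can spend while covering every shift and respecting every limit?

$216

Picking the cheapest available guard for each shift independently would cost $206, but that ignores the shift limits.
An optimal schedule: Jul 3→Bakr, Jul 4→Ueda, Jul 5→Bakr, Jul 6→Jules, Jul 7→Vasquez, Jul 8→Ueda, Jul 9→Jules, Jul 10→Vasquez.
Total: 26 + 25 + 26 + 29 + 28 + 25 + 29 + 28 = $216.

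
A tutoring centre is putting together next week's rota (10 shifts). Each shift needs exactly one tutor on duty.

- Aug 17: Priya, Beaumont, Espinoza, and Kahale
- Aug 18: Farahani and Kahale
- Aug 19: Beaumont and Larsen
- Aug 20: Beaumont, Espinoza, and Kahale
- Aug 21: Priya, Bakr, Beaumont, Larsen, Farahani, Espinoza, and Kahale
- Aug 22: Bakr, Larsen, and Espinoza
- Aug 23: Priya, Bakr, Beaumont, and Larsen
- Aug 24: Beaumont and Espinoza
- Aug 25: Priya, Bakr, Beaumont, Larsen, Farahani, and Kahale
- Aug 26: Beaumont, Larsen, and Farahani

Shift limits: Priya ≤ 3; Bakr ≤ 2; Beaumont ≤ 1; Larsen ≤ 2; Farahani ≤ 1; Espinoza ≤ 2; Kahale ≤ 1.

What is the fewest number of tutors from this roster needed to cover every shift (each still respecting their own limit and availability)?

10 slots to fill and no one can take more than 3, so at least ⌈10/3⌉ = 4 tutors are needed.
Any 4 tutors together have capacity at most 3+2+2+2 = 9 < 10 slots, so 4 can never suffice.
Priya, Bakr, Larsen, Farahani, and Espinoza alone can cover everything: Aug 17→Priya, Aug 18→Farahani, Aug 19→Larsen, Aug 20→Espinoza, Aug 21→Bakr, Aug 22→Bakr, Aug 23→Priya, Aug 24→Espinoza, Aug 25→Priya, Aug 26→Larsen.

5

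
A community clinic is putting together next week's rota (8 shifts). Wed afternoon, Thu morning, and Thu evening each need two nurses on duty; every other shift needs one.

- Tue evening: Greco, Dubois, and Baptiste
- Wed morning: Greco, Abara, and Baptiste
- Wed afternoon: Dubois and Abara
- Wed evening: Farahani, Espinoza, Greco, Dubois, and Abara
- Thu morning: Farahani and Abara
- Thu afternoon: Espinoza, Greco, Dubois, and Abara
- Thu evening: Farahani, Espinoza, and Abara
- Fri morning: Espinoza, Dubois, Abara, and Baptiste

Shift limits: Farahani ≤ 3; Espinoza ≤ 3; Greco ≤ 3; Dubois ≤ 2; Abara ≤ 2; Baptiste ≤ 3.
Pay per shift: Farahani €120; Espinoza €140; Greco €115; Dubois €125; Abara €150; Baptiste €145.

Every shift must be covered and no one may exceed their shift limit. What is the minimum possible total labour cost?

€1395

Wed afternoon can only be covered by Dubois and Abara, so that assignment is forced.
Thu morning can only be covered by Farahani and Abara, so that assignment is forced.
Picking the cheapest available nurse for each shift independently would cost €1390, but that ignores the shift limits.
An optimal schedule: Tue evening→Greco, Wed morning→Greco, Wed afternoon→Dubois+Abara, Wed evening→Farahani, Thu morning→Farahani+Abara, Thu afternoon→Greco, Thu evening→Farahani+Espinoza, Fri morning→Dubois.
Total: 115 + 115 + 125 + 150 + 120 + 120 + 150 + 115 + 120 + 140 + 125 = €1395.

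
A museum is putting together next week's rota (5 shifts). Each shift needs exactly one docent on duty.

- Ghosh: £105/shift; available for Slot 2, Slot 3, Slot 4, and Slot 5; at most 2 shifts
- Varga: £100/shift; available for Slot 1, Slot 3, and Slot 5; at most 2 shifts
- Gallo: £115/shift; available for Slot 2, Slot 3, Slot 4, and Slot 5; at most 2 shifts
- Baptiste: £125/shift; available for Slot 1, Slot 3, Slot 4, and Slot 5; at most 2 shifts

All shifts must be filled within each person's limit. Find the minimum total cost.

£525

Picking the cheapest available docent for each shift independently would cost £510, but that ignores the shift limits.
An optimal schedule: Slot 1→Varga, Slot 2→Ghosh, Slot 3→Varga, Slot 4→Ghosh, Slot 5→Gallo.
Total: 100 + 105 + 100 + 105 + 115 = £525.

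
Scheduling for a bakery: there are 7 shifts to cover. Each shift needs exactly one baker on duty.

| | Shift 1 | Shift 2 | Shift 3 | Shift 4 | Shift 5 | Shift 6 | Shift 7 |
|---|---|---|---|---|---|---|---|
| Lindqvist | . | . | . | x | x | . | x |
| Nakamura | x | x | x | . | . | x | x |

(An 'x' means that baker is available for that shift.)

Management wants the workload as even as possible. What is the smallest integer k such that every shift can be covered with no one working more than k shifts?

4

With 2 bakers and 7 worker-slots to fill, someone must work at least ⌈7/2⌉ = 4 shifts, so k ≥ 4.
k = 4 works: Shift 1→Nakamura, Shift 2→Nakamura, Shift 3→Nakamura, Shift 4→Lindqvist, Shift 5→Lindqvist, Shift 6→Nakamura, Shift 7→Lindqvist.
Loads: Lindqvist 3, Nakamura 4 — all ≤ 4.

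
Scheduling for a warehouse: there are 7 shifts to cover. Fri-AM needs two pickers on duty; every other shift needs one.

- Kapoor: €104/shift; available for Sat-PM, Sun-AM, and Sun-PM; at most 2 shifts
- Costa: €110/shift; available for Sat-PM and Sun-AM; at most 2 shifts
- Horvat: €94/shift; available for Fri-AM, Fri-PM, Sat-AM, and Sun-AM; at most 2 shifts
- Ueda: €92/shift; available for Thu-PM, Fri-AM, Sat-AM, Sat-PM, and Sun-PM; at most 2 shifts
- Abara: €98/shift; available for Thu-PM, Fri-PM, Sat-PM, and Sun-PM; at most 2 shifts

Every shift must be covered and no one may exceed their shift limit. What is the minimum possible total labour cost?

€776

Fri-AM can only be covered by Horvat and Ueda, so that assignment is forced.
Picking the cheapest available picker for each shift independently would cost €742, but that ignores the shift limits.
An optimal schedule: Thu-PM→Ueda, Fri-AM→Ueda+Horvat, Fri-PM→Abara, Sat-AM→Horvat, Sat-PM→Kapoor, Sun-AM→Kapoor, Sun-PM→Abara.
Total: 92 + 92 + 94 + 98 + 94 + 104 + 104 + 98 = €776.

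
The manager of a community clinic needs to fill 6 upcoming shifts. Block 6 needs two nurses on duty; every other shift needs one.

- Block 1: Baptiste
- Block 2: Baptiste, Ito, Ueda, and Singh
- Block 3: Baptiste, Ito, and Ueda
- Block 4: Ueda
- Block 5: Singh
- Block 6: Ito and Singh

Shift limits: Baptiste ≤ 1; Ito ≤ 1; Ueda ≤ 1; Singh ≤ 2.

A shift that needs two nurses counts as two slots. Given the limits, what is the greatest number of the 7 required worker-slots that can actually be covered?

Total capacity across all nurses is 1+1+1+2 = 5, and 7 slots are needed, so at most 5 can be filled.
An assignment achieving 5: Block 1→Baptiste, Block 4→Ueda, Block 5→Singh, Block 6→Ito+Singh.
Loads: Baptiste 1/1, Ito 1/1, Ueda 1/1, Singh 2/2.

5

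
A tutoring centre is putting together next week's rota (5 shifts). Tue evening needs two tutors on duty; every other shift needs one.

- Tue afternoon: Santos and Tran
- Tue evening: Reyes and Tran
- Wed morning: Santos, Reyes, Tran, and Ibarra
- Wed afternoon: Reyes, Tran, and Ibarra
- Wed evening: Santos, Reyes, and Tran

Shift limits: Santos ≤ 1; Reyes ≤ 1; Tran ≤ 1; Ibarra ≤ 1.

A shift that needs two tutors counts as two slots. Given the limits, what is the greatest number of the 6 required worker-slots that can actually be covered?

Total capacity across all tutors is 1+1+1+1 = 4, and 6 slots are needed, so at most 4 can be filled.
An assignment achieving 4: Tue afternoon→Santos, Tue evening→Reyes+Tran, Wed afternoon→Ibarra.
Loads: Santos 1/1, Reyes 1/1, Tran 1/1, Ibarra 1/1.

4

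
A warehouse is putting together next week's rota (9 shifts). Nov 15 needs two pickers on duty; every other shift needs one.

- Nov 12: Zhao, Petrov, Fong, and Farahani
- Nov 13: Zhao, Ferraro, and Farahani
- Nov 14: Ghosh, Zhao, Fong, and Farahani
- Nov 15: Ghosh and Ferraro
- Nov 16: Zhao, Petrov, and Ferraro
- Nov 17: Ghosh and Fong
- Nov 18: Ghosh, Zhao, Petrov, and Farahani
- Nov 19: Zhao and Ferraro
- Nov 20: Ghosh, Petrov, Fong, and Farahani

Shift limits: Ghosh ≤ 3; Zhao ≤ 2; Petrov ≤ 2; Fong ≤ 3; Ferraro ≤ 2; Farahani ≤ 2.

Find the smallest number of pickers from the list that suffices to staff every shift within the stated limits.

4

10 slots to fill and no one can take more than 3, so at least ⌈10/3⌉ = 4 pickers are needed.
Ghosh, Zhao, Fong, and Ferraro alone can cover everything: Nov 12→Fong, Nov 13→Zhao, Nov 14→Fong, Nov 15→Ghosh+Ferraro, Nov 16→Zhao, Nov 17→Ghosh, Nov 18→Ghosh, Nov 19→Ferraro, Nov 20→Fong.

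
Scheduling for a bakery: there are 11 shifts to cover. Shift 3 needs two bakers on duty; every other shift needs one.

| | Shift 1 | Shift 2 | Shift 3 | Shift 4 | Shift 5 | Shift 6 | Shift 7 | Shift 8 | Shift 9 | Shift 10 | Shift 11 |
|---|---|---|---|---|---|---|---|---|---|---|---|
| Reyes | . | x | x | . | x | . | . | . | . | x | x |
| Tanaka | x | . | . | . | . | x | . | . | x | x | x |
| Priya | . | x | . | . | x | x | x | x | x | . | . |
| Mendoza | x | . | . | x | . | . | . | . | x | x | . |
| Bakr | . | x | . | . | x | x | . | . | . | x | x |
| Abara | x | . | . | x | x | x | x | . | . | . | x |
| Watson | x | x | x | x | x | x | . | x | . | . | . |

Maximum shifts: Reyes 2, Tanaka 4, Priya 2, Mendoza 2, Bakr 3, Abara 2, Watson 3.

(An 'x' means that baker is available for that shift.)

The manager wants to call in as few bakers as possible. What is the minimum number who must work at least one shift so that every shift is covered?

5

12 slots to fill and no one can take more than 4, so at least ⌈12/4⌉ = 3 bakers are needed.
No set of 4 bakers can cover every shift (each such set leaves at least one shift with no one available or exceeds a cap).
Reyes, Tanaka, Priya, Mendoza, and Watson alone can cover everything: Shift 1→Tanaka, Shift 2→Watson, Shift 3→Reyes+Watson, Shift 4→Mendoza, Shift 5→Watson, Shift 6→Tanaka, Shift 7→Priya, Shift 8→Priya, Shift 9→Tanaka, Shift 10→Tanaka, Shift 11→Reyes.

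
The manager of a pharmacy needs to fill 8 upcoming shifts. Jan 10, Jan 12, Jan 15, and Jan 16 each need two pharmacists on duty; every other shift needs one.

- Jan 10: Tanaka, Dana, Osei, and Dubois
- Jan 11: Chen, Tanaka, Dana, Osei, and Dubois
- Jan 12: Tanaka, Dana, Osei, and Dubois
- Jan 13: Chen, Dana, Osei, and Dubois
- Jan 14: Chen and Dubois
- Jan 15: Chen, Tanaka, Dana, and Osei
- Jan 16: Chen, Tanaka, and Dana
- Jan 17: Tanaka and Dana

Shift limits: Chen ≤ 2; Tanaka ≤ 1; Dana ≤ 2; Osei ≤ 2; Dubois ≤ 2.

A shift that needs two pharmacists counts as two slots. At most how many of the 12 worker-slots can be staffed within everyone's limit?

9

Total capacity across all pharmacists is 2+1+2+2+2 = 9, and 12 slots are needed, so at most 9 can be filled.
An assignment achieving 9: Jan 10→Dana+Osei, Jan 12→Osei+Dubois, Jan 13→Dubois, Jan 14→Chen, Jan 16→Chen+Dana, Jan 17→Tanaka.
Loads: Chen 2/2, Tanaka 1/1, Dana 2/2, Osei 2/2, Dubois 2/2.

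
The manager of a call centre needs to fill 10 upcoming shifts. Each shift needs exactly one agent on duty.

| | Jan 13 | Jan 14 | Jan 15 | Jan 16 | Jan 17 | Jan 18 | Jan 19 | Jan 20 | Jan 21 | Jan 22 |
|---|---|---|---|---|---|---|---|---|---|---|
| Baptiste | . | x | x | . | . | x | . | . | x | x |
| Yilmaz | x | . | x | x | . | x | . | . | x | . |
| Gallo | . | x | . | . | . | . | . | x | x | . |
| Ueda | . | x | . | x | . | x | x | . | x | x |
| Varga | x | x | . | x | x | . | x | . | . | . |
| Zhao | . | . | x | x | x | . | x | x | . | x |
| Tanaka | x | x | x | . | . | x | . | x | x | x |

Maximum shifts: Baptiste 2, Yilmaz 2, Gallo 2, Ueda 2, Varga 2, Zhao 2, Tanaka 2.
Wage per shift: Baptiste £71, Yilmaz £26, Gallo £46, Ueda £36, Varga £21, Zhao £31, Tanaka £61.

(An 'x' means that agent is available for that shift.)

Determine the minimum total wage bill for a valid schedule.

Picking the cheapest available agent for each shift independently would cost £245, but that ignores the shift limits.
An optimal schedule: Jan 13→Varga, Jan 14→Gallo, Jan 15→Yilmaz, Jan 16→Yilmaz, Jan 17→Varga, Jan 18→Ueda, Jan 19→Zhao, Jan 20→Zhao, Jan 21→Gallo, Jan 22→Ueda.
Total: 21 + 46 + 26 + 26 + 21 + 36 + 31 + 31 + 46 + 36 = £320.

£320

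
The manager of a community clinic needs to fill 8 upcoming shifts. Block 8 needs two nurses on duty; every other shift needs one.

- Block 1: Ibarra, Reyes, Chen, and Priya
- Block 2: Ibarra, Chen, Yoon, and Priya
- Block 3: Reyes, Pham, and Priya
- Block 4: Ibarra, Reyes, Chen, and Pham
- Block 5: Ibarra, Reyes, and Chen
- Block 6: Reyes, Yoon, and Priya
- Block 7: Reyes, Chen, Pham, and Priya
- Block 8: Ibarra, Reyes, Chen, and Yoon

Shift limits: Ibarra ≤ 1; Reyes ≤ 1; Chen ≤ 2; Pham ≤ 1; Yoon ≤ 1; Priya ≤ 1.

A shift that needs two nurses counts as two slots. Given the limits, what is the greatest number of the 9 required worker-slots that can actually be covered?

Total capacity across all nurses is 1+1+2+1+1+1 = 7, and 9 slots are needed, so at most 7 can be filled.
An assignment achieving 7: Block 1→Chen, Block 2→Chen, Block 3→Reyes, Block 4→Pham, Block 5→Ibarra, Block 6→Yoon, Block 7→Priya.
Loads: Ibarra 1/1, Reyes 1/1, Chen 2/2, Pham 1/1, Yoon 1/1, Priya 1/1.

7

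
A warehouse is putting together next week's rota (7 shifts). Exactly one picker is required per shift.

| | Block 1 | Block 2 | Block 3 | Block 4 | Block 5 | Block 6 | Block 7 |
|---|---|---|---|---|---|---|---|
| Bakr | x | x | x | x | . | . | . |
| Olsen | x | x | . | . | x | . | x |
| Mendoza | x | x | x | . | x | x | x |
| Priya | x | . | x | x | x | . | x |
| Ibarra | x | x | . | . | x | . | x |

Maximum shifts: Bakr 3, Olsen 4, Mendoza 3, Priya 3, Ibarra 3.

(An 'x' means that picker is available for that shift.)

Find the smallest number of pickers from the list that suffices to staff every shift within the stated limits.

7 slots to fill and no one can take more than 4, so at least ⌈7/4⌉ = 2 pickers are needed.
No set of 2 pickers can cover every shift (each such set leaves at least one shift with no one available or exceeds a cap).
Bakr, Olsen, and Mendoza alone can cover everything: Block 1→Bakr, Block 2→Olsen, Block 3→Bakr, Block 4→Bakr, Block 5→Olsen, Block 6→Mendoza, Block 7→Olsen.

3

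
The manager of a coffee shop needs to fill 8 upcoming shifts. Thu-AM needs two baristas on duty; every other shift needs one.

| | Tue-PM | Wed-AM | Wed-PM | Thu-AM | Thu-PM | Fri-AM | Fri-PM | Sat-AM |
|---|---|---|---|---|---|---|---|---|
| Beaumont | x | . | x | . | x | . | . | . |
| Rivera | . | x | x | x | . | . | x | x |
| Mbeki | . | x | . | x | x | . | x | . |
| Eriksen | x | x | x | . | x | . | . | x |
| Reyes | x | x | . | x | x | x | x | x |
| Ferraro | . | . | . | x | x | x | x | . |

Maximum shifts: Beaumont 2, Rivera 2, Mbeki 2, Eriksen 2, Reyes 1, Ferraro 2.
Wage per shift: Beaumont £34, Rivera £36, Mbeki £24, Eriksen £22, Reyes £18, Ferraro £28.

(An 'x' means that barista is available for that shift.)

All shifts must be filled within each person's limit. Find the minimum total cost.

Picking the cheapest available barista for each shift independently would cost £172, but that ignores the shift limits.
An optimal schedule: Tue-PM→Eriksen, Wed-AM→Mbeki, Wed-PM→Beaumont, Thu-AM→Mbeki+Ferraro, Thu-PM→Beaumont, Fri-AM→Reyes, Fri-PM→Ferraro, Sat-AM→Eriksen.
Total: 22 + 24 + 34 + 24 + 28 + 34 + 18 + 28 + 22 = £234.

£234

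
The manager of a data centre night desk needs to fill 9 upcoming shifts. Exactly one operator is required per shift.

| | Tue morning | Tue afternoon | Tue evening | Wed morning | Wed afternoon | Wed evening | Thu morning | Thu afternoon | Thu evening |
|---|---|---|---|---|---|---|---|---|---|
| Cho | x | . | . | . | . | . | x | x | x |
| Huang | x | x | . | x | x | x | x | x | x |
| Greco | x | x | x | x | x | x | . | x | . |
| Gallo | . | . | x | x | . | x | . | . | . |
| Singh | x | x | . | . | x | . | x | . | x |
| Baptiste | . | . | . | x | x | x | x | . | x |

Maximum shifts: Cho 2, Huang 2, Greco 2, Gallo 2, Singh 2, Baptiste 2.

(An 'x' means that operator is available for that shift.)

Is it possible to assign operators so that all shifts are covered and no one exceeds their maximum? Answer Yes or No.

Yes

One valid schedule: Tue morning→Cho, Tue afternoon→Huang, Tue evening→Greco, Wed morning→Huang, Wed afternoon→Greco, Wed evening→Gallo, Thu morning→Singh, Thu afternoon→Cho, Thu evening→Singh.
Loads: Cho 2/2, Huang 2/2, Greco 2/2, Gallo 1/2, Singh 2/2, Baptiste 0/2 — all within limits.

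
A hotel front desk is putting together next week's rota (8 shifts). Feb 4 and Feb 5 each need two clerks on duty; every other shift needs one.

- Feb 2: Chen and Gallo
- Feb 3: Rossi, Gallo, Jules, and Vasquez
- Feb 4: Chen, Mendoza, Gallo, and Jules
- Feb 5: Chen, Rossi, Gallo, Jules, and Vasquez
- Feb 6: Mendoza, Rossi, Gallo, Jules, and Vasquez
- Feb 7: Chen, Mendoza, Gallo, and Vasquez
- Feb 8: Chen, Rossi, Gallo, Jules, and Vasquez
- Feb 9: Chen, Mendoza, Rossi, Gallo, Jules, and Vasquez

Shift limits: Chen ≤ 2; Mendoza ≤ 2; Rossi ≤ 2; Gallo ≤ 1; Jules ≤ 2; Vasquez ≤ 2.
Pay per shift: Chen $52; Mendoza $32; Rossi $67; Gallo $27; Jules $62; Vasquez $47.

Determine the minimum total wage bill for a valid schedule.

Picking the cheapest available clerk for each shift independently would cost $295, but that ignores the shift limits.
An optimal schedule: Feb 2→Gallo, Feb 3→Vasquez, Feb 4→Chen+Jules, Feb 5→Jules+Rossi, Feb 6→Mendoza, Feb 7→Mendoza, Feb 8→Vasquez, Feb 9→Chen.
Total: 27 + 47 + 52 + 62 + 62 + 67 + 32 + 32 + 47 + 52 = $480.

$480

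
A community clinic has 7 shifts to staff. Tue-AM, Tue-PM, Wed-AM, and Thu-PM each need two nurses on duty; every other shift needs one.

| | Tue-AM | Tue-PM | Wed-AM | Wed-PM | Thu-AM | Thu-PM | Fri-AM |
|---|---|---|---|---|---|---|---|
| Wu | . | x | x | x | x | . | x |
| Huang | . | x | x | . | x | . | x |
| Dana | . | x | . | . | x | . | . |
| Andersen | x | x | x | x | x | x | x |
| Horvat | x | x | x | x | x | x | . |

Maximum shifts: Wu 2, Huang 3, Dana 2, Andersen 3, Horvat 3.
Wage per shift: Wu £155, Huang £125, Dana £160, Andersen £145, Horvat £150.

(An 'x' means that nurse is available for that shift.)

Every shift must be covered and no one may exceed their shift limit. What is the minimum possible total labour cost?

Tue-AM can only be covered by Andersen and Horvat, so that assignment is forced.
Thu-PM can only be covered by Andersen and Horvat, so that assignment is forced.
Picking the cheapest available nurse for each shift independently would cost £1525, but that ignores the shift limits.
An optimal schedule: Tue-AM→Andersen+Horvat, Tue-PM→Horvat+Wu, Wed-AM→Huang+Wu, Wed-PM→Andersen, Thu-AM→Huang, Thu-PM→Andersen+Horvat, Fri-AM→Huang.
Total: 145 + 150 + 150 + 155 + 125 + 155 + 145 + 125 + 145 + 150 + 125 = £1570.

£1570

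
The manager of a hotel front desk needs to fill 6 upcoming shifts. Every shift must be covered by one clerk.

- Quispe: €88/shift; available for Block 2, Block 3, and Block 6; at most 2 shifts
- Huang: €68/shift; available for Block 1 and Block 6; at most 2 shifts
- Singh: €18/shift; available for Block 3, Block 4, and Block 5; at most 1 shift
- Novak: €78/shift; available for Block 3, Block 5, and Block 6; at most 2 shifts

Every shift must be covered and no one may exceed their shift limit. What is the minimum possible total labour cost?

Block 1 can only be covered by Huang, so that assignment is forced.
Block 2 can only be covered by Quispe, so that assignment is forced.
Block 4 can only be covered by Singh, so that assignment is forced.
Picking the cheapest available clerk for each shift independently would cost €278, but that ignores the shift limits.
An optimal schedule: Block 1→Huang, Block 2→Quispe, Block 3→Novak, Block 4→Singh, Block 5→Novak, Block 6→Huang.
Total: 68 + 88 + 78 + 18 + 78 + 68 = €398.

€398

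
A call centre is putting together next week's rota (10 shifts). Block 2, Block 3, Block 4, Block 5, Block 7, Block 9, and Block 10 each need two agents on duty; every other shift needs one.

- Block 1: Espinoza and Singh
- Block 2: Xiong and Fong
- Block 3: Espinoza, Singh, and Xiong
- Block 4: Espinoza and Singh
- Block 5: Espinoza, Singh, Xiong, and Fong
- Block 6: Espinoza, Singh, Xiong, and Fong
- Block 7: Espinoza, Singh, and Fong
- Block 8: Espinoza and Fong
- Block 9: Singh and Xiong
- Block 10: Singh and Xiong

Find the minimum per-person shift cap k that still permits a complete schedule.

With 4 agents and 17 worker-slots to fill, someone must work at least ⌈17/4⌉ = 5 shifts, so k ≥ 5.
k = 5 works: Block 1→Espinoza, Block 2→Xiong+Fong, Block 3→Espinoza+Singh, Block 4→Espinoza+Singh, Block 5→Xiong+Fong, Block 6→Xiong, Block 7→Espinoza+Singh, Block 8→Espinoza, Block 9→Singh+Xiong, Block 10→Singh+Xiong.
Loads: Espinoza 5, Singh 5, Xiong 5, Fong 2 — all ≤ 5.

5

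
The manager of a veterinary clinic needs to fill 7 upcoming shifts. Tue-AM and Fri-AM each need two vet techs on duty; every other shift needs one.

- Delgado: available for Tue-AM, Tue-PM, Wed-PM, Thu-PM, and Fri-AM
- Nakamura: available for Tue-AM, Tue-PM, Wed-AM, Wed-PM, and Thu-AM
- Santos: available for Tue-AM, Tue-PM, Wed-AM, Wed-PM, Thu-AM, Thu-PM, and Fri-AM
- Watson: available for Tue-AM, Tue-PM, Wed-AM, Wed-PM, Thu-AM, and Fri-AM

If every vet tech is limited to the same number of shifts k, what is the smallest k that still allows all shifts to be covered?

With 4 vet techs and 9 worker-slots to fill, someone must work at least ⌈9/4⌉ = 3 shifts, so k ≥ 3.
k = 3 works: Tue-AM→Santos+Watson, Tue-PM→Delgado, Wed-AM→Nakamura, Wed-PM→Nakamura, Thu-AM→Nakamura, Thu-PM→Delgado, Fri-AM→Delgado+Santos.
Loads: Delgado 3, Nakamura 3, Santos 2, Watson 1 — all ≤ 3.

3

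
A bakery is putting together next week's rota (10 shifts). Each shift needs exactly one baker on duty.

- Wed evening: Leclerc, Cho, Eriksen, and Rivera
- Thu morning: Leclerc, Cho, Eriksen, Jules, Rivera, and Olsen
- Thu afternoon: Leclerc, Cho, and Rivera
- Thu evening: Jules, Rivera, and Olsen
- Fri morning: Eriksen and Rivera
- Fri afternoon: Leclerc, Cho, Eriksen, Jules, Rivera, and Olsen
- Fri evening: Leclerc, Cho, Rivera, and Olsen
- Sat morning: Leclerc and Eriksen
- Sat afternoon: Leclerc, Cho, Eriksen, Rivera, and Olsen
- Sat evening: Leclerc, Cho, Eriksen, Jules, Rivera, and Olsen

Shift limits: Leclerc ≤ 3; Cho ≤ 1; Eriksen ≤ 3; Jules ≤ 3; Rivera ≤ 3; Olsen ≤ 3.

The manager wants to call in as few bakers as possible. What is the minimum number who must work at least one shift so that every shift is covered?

4

10 slots to fill and no one can take more than 3, so at least ⌈10/3⌉ = 4 bakers are needed.
Leclerc, Cho, Eriksen, and Jules alone can cover everything: Wed evening→Cho, Thu morning→Eriksen, Thu afternoon→Leclerc, Thu evening→Jules, Fri morning→Eriksen, Fri afternoon→Jules, Fri evening→Leclerc, Sat morning→Leclerc, Sat afternoon→Eriksen, Sat evening→Jules.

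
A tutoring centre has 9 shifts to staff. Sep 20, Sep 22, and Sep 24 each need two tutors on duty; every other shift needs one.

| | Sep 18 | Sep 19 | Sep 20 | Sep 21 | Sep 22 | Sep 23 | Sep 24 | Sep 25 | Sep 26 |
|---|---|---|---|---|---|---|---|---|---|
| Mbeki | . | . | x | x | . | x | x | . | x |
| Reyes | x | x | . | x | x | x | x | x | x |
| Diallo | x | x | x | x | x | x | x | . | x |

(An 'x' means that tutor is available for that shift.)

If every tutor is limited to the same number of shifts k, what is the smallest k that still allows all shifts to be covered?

4

With 3 tutors and 12 worker-slots to fill, someone must work at least ⌈12/3⌉ = 4 shifts, so k ≥ 4.
k = 4 works: Sep 18→Reyes, Sep 19→Reyes, Sep 20→Mbeki+Diallo, Sep 21→Mbeki, Sep 22→Reyes+Diallo, Sep 23→Mbeki, Sep 24→Mbeki+Diallo, Sep 25→Reyes, Sep 26→Diallo.
Loads: Mbeki 4, Reyes 4, Diallo 4 — all ≤ 4.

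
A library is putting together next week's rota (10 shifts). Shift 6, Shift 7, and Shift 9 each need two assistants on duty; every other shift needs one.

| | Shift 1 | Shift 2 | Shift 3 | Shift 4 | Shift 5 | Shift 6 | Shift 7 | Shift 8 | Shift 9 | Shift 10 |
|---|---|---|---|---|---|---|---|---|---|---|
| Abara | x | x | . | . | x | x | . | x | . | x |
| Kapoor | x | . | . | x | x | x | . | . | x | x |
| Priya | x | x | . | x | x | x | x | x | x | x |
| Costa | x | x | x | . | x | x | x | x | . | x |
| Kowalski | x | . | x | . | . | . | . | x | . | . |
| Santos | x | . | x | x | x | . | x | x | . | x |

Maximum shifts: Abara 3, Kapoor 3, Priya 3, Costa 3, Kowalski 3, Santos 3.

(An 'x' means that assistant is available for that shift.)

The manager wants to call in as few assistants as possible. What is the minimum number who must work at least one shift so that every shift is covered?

5

13 slots to fill and no one can take more than 3, so at least ⌈13/3⌉ = 5 assistants are needed.
Abara, Kapoor, Priya, Costa, and Kowalski alone can cover everything: Shift 1→Kowalski, Shift 2→Abara, Shift 3→Costa, Shift 4→Kapoor, Shift 5→Abara, Shift 6→Priya+Costa, Shift 7→Priya+Costa, Shift 8→Abara, Shift 9→Kapoor+Priya, Shift 10→Kapoor.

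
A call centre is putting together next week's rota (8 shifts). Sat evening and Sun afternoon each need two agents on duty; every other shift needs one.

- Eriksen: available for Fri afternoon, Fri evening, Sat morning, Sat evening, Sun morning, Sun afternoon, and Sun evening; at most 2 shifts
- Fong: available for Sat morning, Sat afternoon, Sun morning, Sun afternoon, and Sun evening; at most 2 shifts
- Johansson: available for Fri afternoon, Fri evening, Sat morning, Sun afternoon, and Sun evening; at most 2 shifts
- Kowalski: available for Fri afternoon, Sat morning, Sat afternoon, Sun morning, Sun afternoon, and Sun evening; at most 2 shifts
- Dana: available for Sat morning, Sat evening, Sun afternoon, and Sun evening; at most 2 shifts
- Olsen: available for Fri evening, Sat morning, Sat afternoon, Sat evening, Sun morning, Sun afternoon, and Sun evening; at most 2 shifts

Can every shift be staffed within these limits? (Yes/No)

One valid schedule: Fri afternoon→Eriksen, Fri evening→Eriksen, Sat morning→Johansson, Sat afternoon→Fong, Sat evening→Dana+Olsen, Sun morning→Fong, Sun afternoon→Kowalski+Dana, Sun evening→Johansson.
Loads: Eriksen 2/2, Fong 2/2, Johansson 2/2, Kowalski 1/2, Dana 2/2, Olsen 1/2 — all within limits.

Yes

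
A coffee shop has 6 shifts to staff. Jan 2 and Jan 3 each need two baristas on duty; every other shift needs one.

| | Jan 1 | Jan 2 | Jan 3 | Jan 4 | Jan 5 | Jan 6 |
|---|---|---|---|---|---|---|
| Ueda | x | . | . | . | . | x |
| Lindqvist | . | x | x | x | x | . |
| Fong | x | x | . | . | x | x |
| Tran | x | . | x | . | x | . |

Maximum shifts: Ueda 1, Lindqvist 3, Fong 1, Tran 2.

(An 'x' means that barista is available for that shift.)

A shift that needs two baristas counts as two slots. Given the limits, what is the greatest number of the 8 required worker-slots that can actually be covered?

7

Total capacity across all baristas is 1+3+1+2 = 7, and 8 slots are needed, so at most 7 can be filled.
An assignment achieving 7: Jan 1→Tran, Jan 2→Lindqvist+Fong, Jan 3→Lindqvist+Tran, Jan 4→Lindqvist, Jan 6→Ueda.
Loads: Ueda 1/1, Lindqvist 3/3, Fong 1/1, Tran 2/2.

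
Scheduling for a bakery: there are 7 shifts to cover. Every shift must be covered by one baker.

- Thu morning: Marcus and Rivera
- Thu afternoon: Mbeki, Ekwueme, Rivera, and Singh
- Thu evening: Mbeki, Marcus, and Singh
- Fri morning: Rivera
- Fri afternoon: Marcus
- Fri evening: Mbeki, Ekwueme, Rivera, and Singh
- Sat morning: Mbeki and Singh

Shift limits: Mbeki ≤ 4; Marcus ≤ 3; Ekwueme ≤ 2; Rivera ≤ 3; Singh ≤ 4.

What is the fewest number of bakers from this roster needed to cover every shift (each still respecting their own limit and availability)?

7 slots to fill and no one can take more than 4, so at least ⌈7/4⌉ = 2 bakers are needed.
Shifts {Fri morning, Fri afternoon, Sat morning} need 3 slots, but among the bakers available for them (Mbeki, Marcus, Rivera, and Singh) any 2 together supply at most 2. So 2 bakers are not enough.
Mbeki, Marcus, and Rivera alone can cover everything: Thu morning→Marcus, Thu afternoon→Mbeki, Thu evening→Mbeki, Fri morning→Rivera, Fri afternoon→Marcus, Fri evening→Mbeki, Sat morning→Mbeki.

3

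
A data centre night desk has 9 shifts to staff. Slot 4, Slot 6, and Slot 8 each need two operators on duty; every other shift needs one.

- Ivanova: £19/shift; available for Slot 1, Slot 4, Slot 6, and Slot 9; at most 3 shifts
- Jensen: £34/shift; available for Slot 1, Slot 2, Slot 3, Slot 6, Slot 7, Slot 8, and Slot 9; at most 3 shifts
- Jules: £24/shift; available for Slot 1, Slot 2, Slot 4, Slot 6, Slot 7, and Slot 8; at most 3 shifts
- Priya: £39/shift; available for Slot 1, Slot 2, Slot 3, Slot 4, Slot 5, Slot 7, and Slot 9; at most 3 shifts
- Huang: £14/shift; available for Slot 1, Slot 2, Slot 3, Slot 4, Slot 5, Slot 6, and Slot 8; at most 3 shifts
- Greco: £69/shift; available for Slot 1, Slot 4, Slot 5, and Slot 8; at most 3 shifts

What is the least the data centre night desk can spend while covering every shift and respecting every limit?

Picking the cheapest available operator for each shift independently would cost £203, but that ignores the shift limits.
An optimal schedule: Slot 1→Jensen, Slot 2→Huang, Slot 3→Huang, Slot 4→Ivanova+Jules, Slot 5→Huang, Slot 6→Ivanova+Jensen, Slot 7→Jules, Slot 8→Jules+Jensen, Slot 9→Ivanova.
Total: 34 + 14 + 14 + 19 + 24 + 14 + 19 + 34 + 24 + 24 + 34 + 19 = £273.

£273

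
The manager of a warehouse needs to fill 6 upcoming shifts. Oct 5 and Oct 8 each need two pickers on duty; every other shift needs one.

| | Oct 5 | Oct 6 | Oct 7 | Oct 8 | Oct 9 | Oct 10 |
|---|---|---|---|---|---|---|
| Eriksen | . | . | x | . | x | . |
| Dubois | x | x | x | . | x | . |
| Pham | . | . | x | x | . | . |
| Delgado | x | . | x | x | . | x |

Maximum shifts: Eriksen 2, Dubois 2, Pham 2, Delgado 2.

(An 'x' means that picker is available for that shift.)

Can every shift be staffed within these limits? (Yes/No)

No

Total capacity is 8 and 8 slots are needed, so capacity alone doesn't rule it out.
Shifts {Oct 5, Oct 8, Oct 10} need 5 worker-slots in total, but the pickers available for any of those shifts (Dubois, Pham, and Delgado) can supply at most 4 among them. So no valid schedule exists.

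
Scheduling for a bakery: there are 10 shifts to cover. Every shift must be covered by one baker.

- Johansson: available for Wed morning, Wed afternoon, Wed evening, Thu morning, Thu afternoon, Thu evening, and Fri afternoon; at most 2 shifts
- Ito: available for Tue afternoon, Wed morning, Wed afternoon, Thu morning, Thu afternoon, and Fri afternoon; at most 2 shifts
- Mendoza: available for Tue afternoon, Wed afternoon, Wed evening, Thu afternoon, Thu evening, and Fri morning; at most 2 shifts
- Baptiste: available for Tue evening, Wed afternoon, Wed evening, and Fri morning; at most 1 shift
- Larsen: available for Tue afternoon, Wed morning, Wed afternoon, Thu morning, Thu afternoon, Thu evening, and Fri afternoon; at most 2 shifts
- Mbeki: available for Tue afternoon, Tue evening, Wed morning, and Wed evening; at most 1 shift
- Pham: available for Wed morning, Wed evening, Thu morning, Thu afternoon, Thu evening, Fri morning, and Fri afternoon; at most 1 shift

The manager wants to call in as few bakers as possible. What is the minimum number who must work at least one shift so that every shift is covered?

6

10 slots to fill and no one can take more than 2, so at least ⌈10/2⌉ = 5 bakers are needed.
Any 5 bakers together have capacity at most 2+2+2+2+1 = 9 < 10 slots, so 5 can never suffice.
Johansson, Ito, Mendoza, Baptiste, Larsen, and Mbeki alone can cover everything: Tue afternoon→Ito, Tue evening→Baptiste, Wed morning→Larsen, Wed afternoon→Larsen, Wed evening→Mbeki, Thu morning→Johansson, Thu afternoon→Mendoza, Thu evening→Johansson, Fri morning→Mendoza, Fri afternoon→Ito.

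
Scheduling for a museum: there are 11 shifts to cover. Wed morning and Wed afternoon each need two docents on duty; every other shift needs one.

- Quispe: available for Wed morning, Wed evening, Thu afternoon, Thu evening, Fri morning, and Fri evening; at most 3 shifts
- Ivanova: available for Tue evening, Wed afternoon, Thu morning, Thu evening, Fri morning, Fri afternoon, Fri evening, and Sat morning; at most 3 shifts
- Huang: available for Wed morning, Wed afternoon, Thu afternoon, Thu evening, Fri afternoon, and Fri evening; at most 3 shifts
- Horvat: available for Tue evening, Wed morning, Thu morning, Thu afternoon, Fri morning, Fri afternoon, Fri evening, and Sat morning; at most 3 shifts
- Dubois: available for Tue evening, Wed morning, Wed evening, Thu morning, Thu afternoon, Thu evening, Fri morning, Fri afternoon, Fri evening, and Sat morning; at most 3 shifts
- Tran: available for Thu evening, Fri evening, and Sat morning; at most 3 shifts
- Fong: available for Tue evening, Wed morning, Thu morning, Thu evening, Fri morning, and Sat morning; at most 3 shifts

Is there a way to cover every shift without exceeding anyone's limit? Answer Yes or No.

Wed afternoon can only be covered by Ivanova and Huang, so that assignment is forced.
One valid schedule: Tue evening→Ivanova, Wed morning→Horvat+Dubois, Wed afternoon→Ivanova+Huang, Wed evening→Quispe, Thu morning→Ivanova, Thu afternoon→Quispe, Thu evening→Huang, Fri morning→Quispe, Fri afternoon→Huang, Fri evening→Horvat, Sat morning→Horvat.
Loads: Quispe 3/3, Ivanova 3/3, Huang 3/3, Horvat 3/3, Dubois 1/3, Tran 0/3, Fong 0/3 — all within limits.

Yes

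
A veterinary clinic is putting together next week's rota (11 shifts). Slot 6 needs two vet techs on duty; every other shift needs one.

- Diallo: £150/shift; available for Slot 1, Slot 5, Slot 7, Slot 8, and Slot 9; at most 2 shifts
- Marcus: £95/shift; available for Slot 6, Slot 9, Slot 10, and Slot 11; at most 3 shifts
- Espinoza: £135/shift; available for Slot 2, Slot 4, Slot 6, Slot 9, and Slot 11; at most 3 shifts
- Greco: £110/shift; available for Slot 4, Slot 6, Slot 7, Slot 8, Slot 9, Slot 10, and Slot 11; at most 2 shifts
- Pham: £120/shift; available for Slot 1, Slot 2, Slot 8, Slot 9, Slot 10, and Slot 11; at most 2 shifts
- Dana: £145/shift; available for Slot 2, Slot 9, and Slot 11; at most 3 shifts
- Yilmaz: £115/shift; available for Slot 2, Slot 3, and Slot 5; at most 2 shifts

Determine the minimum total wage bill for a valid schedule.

£1380

Slot 3 can only be covered by Yilmaz, so that assignment is forced.
Picking the cheapest available vet tech for each shift independently would cost £1285, but that ignores the shift limits.
An optimal schedule: Slot 1→Pham, Slot 2→Espinoza, Slot 3→Yilmaz, Slot 4→Greco, Slot 5→Yilmaz, Slot 6→Marcus+Espinoza, Slot 7→Greco, Slot 8→Pham, Slot 9→Espinoza, Slot 10→Marcus, Slot 11→Marcus.
Total: 120 + 135 + 115 + 110 + 115 + 95 + 135 + 110 + 120 + 135 + 95 + 95 = £1380.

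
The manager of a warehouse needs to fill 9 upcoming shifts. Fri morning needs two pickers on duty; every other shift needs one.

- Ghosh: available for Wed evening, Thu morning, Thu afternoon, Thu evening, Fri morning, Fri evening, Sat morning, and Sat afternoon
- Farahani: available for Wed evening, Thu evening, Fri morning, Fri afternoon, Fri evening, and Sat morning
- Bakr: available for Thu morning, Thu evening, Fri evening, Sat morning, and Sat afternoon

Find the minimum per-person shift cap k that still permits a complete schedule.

With 3 pickers and 10 worker-slots to fill, someone must work at least ⌈10/3⌉ = 4 shifts, so k ≥ 4.
k = 4 works: Wed evening→Ghosh, Thu morning→Ghosh, Thu afternoon→Ghosh, Thu evening→Farahani, Fri morning→Ghosh+Farahani, Fri afternoon→Farahani, Fri evening→Farahani, Sat morning→Bakr, Sat afternoon→Bakr.
Loads: Ghosh 4, Farahani 4, Bakr 2 — all ≤ 4.

4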